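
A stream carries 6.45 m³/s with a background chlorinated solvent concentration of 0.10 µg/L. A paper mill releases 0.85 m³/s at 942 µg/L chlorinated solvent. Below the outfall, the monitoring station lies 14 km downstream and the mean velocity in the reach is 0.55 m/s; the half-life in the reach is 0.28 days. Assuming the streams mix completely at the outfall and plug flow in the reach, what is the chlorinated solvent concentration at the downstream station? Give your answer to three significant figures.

Mass balance: C = (6.450·0.1000 + 0.8500·942.0) / 7.300 = 801.3/7.300 = 109.8 µg/L.
Travel time t = 14·1000 / 0.55 = 25450 s = 7.071 h.
Half-life 0.28 d → k = ln 2 / 0.28 = 2.476 d⁻¹.
First-order decay: C = 109.8·exp(−k·t) = 109.8·0.4822 = 52.94 µg/L.

52.9 µg/L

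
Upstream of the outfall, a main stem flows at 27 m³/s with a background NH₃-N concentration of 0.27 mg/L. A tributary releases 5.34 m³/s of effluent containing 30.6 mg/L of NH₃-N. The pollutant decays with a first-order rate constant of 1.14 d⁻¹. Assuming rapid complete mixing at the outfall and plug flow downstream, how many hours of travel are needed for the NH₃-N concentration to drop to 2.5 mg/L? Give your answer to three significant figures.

Flow-weighted average: C = (27.00·0.2700 + 5.340·30.60) / 32.34 = 170.7/32.34 = 5.278 mg/L.
5.278·exp(−k·t) = 2.5 → t = ln(5.278/2.5)/k = 56640 s = 15.73 h.

15.7 h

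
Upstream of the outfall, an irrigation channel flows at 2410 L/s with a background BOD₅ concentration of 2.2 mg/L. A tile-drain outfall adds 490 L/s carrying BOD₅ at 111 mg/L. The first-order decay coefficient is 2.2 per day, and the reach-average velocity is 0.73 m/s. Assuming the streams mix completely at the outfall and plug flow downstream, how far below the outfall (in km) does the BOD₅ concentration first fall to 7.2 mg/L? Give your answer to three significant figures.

Flow-weighted average: C = (2410·2.200 + 490.0·111.0) / 2900 = 59690/2900 = 20.58 mg/L.
Set 20.58·exp(−k·t) = 7.2 → t = ln(20.58/7.2)/k = 41250 s = 11.46 h.
Distance = v·t = 0.73·41250 = 30110 m = 30.11 km.

30.1 km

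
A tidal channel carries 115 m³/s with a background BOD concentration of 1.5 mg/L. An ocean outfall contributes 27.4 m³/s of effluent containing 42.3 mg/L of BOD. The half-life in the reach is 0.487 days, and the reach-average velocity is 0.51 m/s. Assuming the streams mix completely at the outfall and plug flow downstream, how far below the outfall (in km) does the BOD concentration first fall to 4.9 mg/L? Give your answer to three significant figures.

20.0 km

Mixed concentration C = ΣQC/ΣQ = (115.0·1.500 + 27.40·42.30) / 142.4 = 1332/142.4 = 9.351 mg/L.
Half-life 0.487 d → k = ln 2 / 0.487 = 1.423 d⁻¹.
Set 9.351·exp(−k·t) = 4.9 → t = ln(9.351/4.9)/k = 39230 s = 10.90 h.
Distance = v·t = 0.51·39230 = 20010 m = 20.01 km.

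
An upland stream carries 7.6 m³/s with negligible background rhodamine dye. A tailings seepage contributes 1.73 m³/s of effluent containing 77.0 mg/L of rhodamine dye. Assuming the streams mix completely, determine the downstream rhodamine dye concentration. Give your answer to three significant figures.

14.3 mg/L

Mixed concentration C = ΣQC/ΣQ = (7.600·0 + 1.730·77.00) / 9.330 = 133.2/9.330 = 14.28 mg/L.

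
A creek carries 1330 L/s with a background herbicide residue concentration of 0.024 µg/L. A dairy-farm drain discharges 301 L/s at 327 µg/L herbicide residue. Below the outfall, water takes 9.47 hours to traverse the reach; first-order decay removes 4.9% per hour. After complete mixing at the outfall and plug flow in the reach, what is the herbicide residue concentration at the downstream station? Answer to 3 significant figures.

Mixed concentration C = ΣQC/ΣQ = (1330·0.02400 + 301.0·327.0) / 1631 = 98460/1631 = 60.37 µg/L.
4.9%/h lost → k = −ln(1 − 0.049) = 0.05024 h⁻¹.
After decay, C = 60.37 × e^(−kt) = 60.37 × 0.6214 = 37.51 µg/L.

37.5 µg/L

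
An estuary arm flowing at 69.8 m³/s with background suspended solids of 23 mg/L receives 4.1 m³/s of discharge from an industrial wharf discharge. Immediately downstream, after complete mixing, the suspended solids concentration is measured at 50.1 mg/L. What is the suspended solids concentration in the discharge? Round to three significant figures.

Mass balance: 69.80·23.00 + 4.100·Cₑ = 73.90·50.10
→ Cₑ = (73.90·50.10 − 69.80·23.00) / 4.100 = 511.5 mg/L.

511 mg/L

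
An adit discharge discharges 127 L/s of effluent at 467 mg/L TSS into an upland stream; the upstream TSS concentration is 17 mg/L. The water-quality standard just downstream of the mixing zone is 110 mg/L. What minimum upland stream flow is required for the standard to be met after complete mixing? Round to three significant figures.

488 L/s

Set C_mix = 110: (Q·17.00 + 127.0·467.0) / (Q + 127.0) = 110
→ Q = 127.0·(467.0 − 110)/(110 − 17.00) = 487.5 L/s.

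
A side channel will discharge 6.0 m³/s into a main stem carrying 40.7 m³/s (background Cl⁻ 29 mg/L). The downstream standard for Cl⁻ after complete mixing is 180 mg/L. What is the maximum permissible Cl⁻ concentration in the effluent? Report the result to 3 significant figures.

1200 mg/L

At the limit, (Qr·Cr + Qe·Cₑ)/(Qr + Qe) = 180:
Cₑ = (46.70·180 − 40.70·29.00) / 6.000 = 1204 mg/L.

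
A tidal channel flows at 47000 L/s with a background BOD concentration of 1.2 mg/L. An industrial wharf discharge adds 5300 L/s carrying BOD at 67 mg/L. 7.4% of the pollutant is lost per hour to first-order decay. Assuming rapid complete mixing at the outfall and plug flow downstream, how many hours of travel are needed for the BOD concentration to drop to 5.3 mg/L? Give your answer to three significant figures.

5.14 h

Conservation of mass: C = (47000·1.200 + 5300·67.00) / 52300 = 411500/52300 = 7.868 mg/L.
7.4%/h lost → k = −ln(1 − 0.074) = 0.07688 h⁻¹.
7.868·exp(−k·t) = 5.3 → t = ln(7.868/5.3)/k = 18500 s = 5.139 h.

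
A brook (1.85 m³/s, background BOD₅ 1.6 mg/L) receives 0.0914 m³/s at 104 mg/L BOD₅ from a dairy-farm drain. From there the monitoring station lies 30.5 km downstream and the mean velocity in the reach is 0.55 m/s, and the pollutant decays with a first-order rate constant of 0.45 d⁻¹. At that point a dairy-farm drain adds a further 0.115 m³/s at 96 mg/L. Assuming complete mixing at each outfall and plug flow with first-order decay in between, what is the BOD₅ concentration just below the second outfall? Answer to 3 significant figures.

9.91 mg/L

Flow-weighted average: C = (1.850·1.600 + 0.09140·104.0) / 1.941 = 12.47/1.941 = 6.421 mg/L; combined flow 1.941 m³/s.
Travel time t = 30.5·1000 / 0.55 = 55450 s = 15.40 h.
Applying C = C₀e^(−kt): 6.421 × 0.7491 = 4.810 mg/L.
At the second outfall, C = (1.941·4.810 + 0.1150·96.00) / (1.941 + 0.1150) = 9.910 mg/L.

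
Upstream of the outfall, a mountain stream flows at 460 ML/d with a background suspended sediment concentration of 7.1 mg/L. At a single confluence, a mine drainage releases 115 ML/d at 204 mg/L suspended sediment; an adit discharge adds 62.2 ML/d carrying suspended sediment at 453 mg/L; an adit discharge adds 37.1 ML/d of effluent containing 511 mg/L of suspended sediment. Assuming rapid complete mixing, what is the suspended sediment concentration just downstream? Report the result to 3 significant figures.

110 mg/L

Conservation of mass: C = (460.0·7.100 + 115.0·204.0 + 62.20·453.0 + 37.10·511.0) / 674.3 = 73860/674.3 = 109.5 mg/L.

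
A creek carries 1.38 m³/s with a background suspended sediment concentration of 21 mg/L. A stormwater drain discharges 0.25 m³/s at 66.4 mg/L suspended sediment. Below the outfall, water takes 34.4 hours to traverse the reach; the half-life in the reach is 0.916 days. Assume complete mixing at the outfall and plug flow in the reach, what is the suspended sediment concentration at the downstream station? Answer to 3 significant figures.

After mixing, C = (1.380·21.00 + 0.2500·66.40) / 1.630 = 45.58/1.630 = 27.96 mg/L.
Half-life 0.916 d → k = ln 2 / 0.916 = 0.7567 d⁻¹.
First-order decay: C = 27.96·exp(−k·t) = 27.96·0.3380 = 9.452 mg/L.

9.45 mg/L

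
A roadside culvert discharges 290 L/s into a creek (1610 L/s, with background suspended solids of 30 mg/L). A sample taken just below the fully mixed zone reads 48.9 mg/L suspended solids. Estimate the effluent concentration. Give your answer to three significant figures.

154 mg/L

Mass balance: 1610·30.00 + 290.0·Cₑ = 1900·48.90
→ Cₑ = (1900·48.90 − 1610·30.00) / 290.0 = 153.8 mg/L.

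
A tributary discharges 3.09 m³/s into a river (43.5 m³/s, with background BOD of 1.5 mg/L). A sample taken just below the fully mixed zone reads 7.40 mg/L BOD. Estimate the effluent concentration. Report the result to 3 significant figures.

Mass balance: 43.50·1.500 + 3.090·Cₑ = 46.59·7.400
→ Cₑ = (46.59·7.400 − 43.50·1.500) / 3.090 = 90.46 mg/L.

90.5 mg/L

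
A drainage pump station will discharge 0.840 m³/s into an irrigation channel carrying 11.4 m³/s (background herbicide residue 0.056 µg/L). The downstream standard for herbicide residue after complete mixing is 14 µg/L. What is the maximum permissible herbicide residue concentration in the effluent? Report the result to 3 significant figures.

203 µg/L

At the limit, (Qr·Cr + Qe·Cₑ)/(Qr + Qe) = 14:
Cₑ = (12.24·14 − 11.40·0.05600) / 0.8400 = 203.2 µg/L.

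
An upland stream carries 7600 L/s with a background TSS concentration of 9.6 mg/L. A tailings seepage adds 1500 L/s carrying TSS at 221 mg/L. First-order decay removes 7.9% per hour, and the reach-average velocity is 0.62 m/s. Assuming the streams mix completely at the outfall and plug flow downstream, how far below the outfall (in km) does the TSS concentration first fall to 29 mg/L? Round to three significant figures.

11.6 km

Conservation of mass: C = (7600·9.600 + 1500·221.0) / 9100 = 404500/9100 = 44.45 mg/L.
7.9%/h lost → k = −ln(1 − 0.079) = 0.08230 h⁻¹.
Set 44.45·exp(−k·t) = 29 → t = ln(44.45/29)/k = 18680 s = 5.188 h.
Distance = v·t = 0.62·18680 = 11580 m = 11.58 km.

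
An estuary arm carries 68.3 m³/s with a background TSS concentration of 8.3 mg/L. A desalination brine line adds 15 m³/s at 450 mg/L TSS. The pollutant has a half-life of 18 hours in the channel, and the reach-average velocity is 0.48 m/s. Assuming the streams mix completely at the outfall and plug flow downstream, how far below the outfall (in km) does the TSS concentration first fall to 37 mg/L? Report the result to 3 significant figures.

38.8 km

After mixing, C = (68.30·8.300 + 15.00·450.0) / 83.30 = 7317/83.30 = 87.84 mg/L.
Half-life 18 h → k = ln 2 / 18 = 0.03851 h⁻¹ = 0.9242 d⁻¹.
Set 87.84·exp(−k·t) = 37 → t = ln(87.84/37)/k = 80830 s = 22.45 h.
Distance = v·t = 0.48·80830 = 38800 m = 38.80 km.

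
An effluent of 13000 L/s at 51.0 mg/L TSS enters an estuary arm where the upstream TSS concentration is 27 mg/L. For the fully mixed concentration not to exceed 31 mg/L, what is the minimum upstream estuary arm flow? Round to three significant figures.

Set C_mix = 31: (Q·27.00 + 13000·51.00) / (Q + 13000) = 31
→ Q = 13000·(51.00 − 31)/(31 − 27.00) = 65000 L/s.

65000 L/s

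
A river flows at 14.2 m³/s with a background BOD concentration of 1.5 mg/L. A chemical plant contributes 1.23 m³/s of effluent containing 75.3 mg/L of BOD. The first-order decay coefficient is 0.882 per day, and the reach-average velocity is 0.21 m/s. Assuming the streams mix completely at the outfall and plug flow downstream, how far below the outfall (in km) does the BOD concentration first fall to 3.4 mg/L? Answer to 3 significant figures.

After mixing, C = (14.20·1.500 + 1.230·75.30) / 15.43 = 113.9/15.43 = 7.383 mg/L.
Set 7.383·exp(−k·t) = 3.4 → t = ln(7.383/3.4)/k = 75960 s = 21.10 h.
Distance = v·t = 0.21·75960 = 15950 m = 15.95 km.

16.0 km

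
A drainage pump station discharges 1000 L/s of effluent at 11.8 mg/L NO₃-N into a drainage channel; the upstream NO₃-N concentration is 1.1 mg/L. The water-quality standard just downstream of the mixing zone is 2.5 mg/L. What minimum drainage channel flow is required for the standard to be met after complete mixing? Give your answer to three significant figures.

6640 L/s

Set C_mix = 2.5: (Q·1.100 + 1000·11.80) / (Q + 1000) = 2.5
→ Q = 1000·(11.80 − 2.5)/(2.5 − 1.100) = 6643 L/s.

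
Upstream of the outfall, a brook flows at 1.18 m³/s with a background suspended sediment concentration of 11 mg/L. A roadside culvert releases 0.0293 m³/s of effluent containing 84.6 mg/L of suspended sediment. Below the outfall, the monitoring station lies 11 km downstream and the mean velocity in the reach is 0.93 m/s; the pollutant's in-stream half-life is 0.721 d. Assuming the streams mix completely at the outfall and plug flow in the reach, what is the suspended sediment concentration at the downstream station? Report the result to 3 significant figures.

Mass balance: C = (1.180·11.00 + 0.02930·84.60) / 1.209 = 15.46/1.209 = 12.78 mg/L.
Travel time t = 11·1000 / 0.93 = 11830 s = 3.286 h.
Half-life 0.721 d → k = ln 2 / 0.721 = 0.9614 d⁻¹.
Decay over the reach: 12.78·exp(−kt) = 12.78·0.8767 = 11.21 mg/L.

11.2 mg/L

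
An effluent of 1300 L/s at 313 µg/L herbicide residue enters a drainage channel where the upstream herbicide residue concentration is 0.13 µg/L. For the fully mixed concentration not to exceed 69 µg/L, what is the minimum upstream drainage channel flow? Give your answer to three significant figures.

Set C_mix = 69: (Q·0.1300 + 1300·313.0) / (Q + 1300) = 69
→ Q = 1300·(313.0 − 69)/(69 − 0.1300) = 4606 L/s.

4610 L/s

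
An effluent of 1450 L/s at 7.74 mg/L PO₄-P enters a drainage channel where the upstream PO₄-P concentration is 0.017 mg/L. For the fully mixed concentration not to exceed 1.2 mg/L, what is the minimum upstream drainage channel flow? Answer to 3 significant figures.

8020 L/s

Set C_mix = 1.2: (Q·0.01700 + 1450·7.740) / (Q + 1450) = 1.2
→ Q = 1450·(7.740 − 1.2)/(1.2 − 0.01700) = 8016 L/s.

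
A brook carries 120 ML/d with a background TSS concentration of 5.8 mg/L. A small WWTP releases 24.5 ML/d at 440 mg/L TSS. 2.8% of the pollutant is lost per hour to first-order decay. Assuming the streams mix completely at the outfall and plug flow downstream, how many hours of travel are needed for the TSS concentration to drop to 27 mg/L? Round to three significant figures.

Conservation of mass: C = (120.0·5.800 + 24.50·440.0) / 144.5 = 11480/144.5 = 79.42 mg/L.
2.8%/h lost → k = −ln(1 − 0.028) = 0.02840 h⁻¹.
79.42·exp(−k·t) = 27 → t = ln(79.42/27)/k = 136800 s = 37.99 h.

38.0 h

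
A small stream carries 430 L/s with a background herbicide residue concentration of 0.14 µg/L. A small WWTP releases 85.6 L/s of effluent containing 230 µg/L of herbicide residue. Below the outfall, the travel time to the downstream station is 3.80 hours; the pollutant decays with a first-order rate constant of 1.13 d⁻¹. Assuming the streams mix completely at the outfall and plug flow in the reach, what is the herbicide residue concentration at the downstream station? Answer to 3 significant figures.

Mass balance: C = (430.0·0.1400 + 85.60·230.0) / 515.6 = 19750/515.6 = 38.30 µg/L.
First-order decay: C = 38.30·exp(−k·t) = 38.30·0.8362 = 32.03 µg/L.

32.0 µg/L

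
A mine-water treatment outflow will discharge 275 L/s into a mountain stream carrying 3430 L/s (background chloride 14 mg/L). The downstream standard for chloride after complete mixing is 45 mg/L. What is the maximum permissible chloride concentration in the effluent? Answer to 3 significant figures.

432 mg/L

At the limit, (Qr·Cr + Qe·Cₑ)/(Qr + Qe) = 45:
Cₑ = (3705·45 − 3430·14.00) / 275.0 = 431.7 mg/L.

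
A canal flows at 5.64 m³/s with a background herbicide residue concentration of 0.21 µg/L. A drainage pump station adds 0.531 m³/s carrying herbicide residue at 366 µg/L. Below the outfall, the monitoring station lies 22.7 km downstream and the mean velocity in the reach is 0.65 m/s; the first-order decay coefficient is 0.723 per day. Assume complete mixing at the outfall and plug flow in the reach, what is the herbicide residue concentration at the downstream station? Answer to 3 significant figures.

Conservation of mass: C = (5.640·0.2100 + 0.5310·366.0) / 6.171 = 195.5/6.171 = 31.69 µg/L.
Travel time t = 22.7·1000 / 0.65 = 34920 s = 9.701 h.
After decay, C = 31.69 × e^(−kt) = 31.69 × 0.7466 = 23.66 µg/L.

23.7 µg/L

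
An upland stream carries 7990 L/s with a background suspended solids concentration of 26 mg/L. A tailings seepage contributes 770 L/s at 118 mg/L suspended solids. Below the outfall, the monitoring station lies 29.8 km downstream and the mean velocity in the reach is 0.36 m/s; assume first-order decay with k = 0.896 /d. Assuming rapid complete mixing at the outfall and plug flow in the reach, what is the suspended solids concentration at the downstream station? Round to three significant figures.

Mass balance: C = (7990·26.00 + 770.0·118.0) / 8760 = 298600/8760 = 34.09 mg/L.
Travel time t = 29.8·1000 / 0.36 = 82780 s = 22.99 h.
Decay over the reach: 34.09·exp(−kt) = 34.09·0.4238 = 14.45 mg/L.

14.4 mg/L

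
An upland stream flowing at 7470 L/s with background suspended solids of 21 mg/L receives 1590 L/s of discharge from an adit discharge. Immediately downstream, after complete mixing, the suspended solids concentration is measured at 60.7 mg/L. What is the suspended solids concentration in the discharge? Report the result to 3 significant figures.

247 mg/L

Mass balance: 7470·21.00 + 1590·Cₑ = 9060·60.70
→ Cₑ = (9060·60.70 − 7470·21.00) / 1590 = 247.2 mg/L.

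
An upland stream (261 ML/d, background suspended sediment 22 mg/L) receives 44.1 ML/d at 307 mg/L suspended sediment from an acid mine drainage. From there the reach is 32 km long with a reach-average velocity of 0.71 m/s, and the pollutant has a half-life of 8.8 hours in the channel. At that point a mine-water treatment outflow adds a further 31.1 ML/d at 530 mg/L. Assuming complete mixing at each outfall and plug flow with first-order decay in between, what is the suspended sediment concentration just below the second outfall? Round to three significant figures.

70.4 mg/L

Mixed concentration C = ΣQC/ΣQ = (261.0·22.00 + 44.10·307.0) / 305.1 = 19280/305.1 = 63.19 mg/L; combined flow 305.1 ML/d.
Travel time t = 32·1000 / 0.71 = 45070 s = 12.52 h.
Half-life 8.8 h → k = ln 2 / 8.8 = 0.07877 h⁻¹ = 1.890 d⁻¹.
After decay, C = 63.19 × e^(−kt) = 63.19 × 0.3730 = 23.57 mg/L.
Second outfall: C = (305.1·23.57 + 31.10·530.0)/336.2 = 70.42 mg/L.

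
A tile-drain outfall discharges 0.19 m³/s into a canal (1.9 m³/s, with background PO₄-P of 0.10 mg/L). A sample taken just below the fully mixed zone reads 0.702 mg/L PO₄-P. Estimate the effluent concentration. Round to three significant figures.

6.72 mg/L

Mass balance: 1.900·0.1000 + 0.1900·Cₑ = 2.090·0.7020
→ Cₑ = (2.090·0.7020 − 1.900·0.1000) / 0.1900 = 6.722 mg/L.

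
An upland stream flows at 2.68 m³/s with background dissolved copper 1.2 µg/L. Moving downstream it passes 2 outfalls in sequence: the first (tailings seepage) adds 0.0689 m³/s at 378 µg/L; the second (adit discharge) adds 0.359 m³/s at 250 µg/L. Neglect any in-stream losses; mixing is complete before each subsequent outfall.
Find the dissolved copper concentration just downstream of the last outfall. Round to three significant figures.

Outfall 1: combined Q = 2.749 m³/s; C = (2.680·1.200 + 0.06890·378.0)/2.749 = 10.64 µg/L.
Outfall 2: combined Q = 3.108 m³/s; C = (2.749·10.64 + 0.3590·250.0)/3.108 = 38.29 µg/L.

38.3 µg/L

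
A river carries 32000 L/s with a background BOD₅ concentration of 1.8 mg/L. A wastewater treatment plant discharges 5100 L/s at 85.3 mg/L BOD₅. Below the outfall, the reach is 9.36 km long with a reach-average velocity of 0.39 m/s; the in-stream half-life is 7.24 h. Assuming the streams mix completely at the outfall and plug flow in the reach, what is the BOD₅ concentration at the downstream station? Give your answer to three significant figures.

7.01 mg/L

Flow-weighted average: C = (32000·1.800 + 5100·85.30) / 37100 = 492600/37100 = 13.28 mg/L.
Travel time t = 9.36·1000 / 0.39 = 24000 s = 6.667 h.
Half-life 7.24 h → k = ln 2 / 7.24 = 0.09574 h⁻¹ = 2.298 d⁻¹.
First-order decay: C = 13.28·exp(−k·t) = 13.28·0.5282 = 7.014 mg/L.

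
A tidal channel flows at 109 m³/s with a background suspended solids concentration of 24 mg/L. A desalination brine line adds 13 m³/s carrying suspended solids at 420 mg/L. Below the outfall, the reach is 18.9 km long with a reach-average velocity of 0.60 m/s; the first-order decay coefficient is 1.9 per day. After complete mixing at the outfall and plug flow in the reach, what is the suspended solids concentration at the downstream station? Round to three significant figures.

Mass balance: C = (109.0·24.00 + 13.00·420.0) / 122.0 = 8076/122.0 = 66.20 mg/L.
Travel time t = 18.9·1000 / 0.60 = 31500 s = 8.750 h.
First-order decay: C = 66.20·exp(−k·t) = 66.20·0.5002 = 33.11 mg/L.

33.1 mg/L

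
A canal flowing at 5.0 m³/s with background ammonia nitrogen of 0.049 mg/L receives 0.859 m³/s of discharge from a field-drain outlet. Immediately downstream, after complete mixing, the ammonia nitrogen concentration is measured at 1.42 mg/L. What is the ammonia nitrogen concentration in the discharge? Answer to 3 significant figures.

9.40 mg/L

Mass balance: 5.000·0.04900 + 0.8590·Cₑ = 5.859·1.420
→ Cₑ = (5.859·1.420 − 5.000·0.04900) / 0.8590 = 9.400 mg/L.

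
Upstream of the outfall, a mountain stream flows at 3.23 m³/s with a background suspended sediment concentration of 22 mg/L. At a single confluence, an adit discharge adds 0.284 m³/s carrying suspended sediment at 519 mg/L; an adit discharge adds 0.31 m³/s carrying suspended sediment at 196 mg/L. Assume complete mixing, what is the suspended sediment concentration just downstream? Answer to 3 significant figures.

73.0 mg/L

Conservation of mass: C = (3.230·22.00 + 0.2840·519.0 + 0.3100·196.0) / 3.824 = 279.2/3.824 = 73.02 mg/L.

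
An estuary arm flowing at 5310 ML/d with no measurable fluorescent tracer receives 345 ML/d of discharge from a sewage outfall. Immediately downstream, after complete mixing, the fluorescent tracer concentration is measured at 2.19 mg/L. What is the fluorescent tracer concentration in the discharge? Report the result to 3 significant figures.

Mass balance: 5310·0 + 345.0·Cₑ = 5655·2.190
→ Cₑ = (5655·2.190 − 5310·0) / 345.0 = 35.90 mg/L.

35.9 mg/L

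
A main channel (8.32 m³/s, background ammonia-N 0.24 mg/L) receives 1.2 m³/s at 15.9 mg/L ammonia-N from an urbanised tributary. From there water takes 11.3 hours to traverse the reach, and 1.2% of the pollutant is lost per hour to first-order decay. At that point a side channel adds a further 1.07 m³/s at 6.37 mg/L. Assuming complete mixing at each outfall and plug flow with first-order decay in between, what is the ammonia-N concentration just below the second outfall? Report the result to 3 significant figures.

2.38 mg/L

Flow-weighted average: C = (8.320·0.2400 + 1.200·15.90) / 9.520 = 21.08/9.520 = 2.214 mg/L; combined flow 9.520 m³/s.
1.2%/h lost → k = −ln(1 − 0.012) = 0.01207 h⁻¹.
Decay over the reach: 2.214·exp(−kt) = 2.214·0.8725 = 1.932 mg/L.
Second outfall: C = (9.520·1.932 + 1.070·6.370)/10.59 = 2.380 mg/L.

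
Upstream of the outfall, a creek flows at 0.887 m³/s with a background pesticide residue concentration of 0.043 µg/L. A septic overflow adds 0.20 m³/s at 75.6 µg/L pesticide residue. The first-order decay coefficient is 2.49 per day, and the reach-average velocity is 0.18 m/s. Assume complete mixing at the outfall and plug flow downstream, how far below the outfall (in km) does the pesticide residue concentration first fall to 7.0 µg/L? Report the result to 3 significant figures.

4.30 km

After mixing, C = (0.8870·0.04300 + 0.2000·75.60) / 1.087 = 15.16/1.087 = 13.94 µg/L.
Set 13.94·exp(−k·t) = 7.0 → t = ln(13.94/7.0)/k = 23910 s = 6.643 h.
Distance = v·t = 0.18·23910 = 4305 m = 4.305 km.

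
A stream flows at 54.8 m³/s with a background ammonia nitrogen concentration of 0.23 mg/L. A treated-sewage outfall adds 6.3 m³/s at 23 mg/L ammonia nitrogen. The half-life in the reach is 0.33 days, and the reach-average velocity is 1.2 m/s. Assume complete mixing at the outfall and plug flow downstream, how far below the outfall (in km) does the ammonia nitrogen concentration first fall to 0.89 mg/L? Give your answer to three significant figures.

Conservation of mass: C = (54.80·0.2300 + 6.300·23.00) / 61.10 = 157.5/61.10 = 2.578 mg/L.
Half-life 0.33 d → k = ln 2 / 0.33 = 2.100 d⁻¹.
Set 2.578·exp(−k·t) = 0.89 → t = ln(2.578/0.89)/k = 43750 s = 12.15 h.
Distance = v·t = 1.2·43750 = 52490 m = 52.49 km.

52.5 km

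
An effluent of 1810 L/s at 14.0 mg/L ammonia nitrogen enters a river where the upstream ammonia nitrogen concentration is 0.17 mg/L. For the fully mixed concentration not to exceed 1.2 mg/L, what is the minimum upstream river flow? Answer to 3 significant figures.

22500 L/s

Set C_mix = 1.2: (Q·0.1700 + 1810·14.00) / (Q + 1810) = 1.2
→ Q = 1810·(14.00 − 1.2)/(1.2 − 0.1700) = 22490 L/s.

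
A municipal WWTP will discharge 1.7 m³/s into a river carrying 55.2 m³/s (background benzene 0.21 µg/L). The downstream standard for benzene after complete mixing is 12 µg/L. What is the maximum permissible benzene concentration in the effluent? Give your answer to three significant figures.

At the limit, (Qr·Cr + Qe·Cₑ)/(Qr + Qe) = 12:
Cₑ = (56.90·12 − 55.20·0.2100) / 1.700 = 394.8 µg/L.

395 µg/L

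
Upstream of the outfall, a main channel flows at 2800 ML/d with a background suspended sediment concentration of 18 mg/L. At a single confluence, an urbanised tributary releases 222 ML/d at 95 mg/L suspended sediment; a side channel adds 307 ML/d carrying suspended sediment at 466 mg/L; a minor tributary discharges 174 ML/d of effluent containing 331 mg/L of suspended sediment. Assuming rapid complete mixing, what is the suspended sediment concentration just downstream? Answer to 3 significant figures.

After mixing, C = (2800·18.00 + 222.0·95.00 + 307.0·466.0 + 174.0·331.0) / 3503 = 272100/3503 = 77.69 mg/L.

77.7 mg/L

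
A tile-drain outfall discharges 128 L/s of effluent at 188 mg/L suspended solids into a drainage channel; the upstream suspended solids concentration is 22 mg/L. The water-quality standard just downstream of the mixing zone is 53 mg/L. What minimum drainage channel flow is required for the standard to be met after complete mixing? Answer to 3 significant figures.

Set C_mix = 53: (Q·22.00 + 128.0·188.0) / (Q + 128.0) = 53
→ Q = 128.0·(188.0 − 53)/(53 − 22.00) = 557.4 L/s.

557 L/s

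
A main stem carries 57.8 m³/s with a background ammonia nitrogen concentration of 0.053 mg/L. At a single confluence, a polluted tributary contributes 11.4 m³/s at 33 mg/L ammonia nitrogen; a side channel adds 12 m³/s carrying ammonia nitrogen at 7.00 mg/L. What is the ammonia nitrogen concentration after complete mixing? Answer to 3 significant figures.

5.71 mg/L

Conservation of mass: C = (57.80·0.05300 + 11.40·33.00 + 12.00·7.000) / 81.20 = 463.3/81.20 = 5.705 mg/L.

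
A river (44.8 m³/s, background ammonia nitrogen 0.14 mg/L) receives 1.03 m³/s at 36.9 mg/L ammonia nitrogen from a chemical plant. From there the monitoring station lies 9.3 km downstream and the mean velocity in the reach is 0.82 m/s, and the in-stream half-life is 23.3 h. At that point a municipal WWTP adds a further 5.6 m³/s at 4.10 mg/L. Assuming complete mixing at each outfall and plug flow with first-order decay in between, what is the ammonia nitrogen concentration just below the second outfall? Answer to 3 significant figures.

Mixed concentration C = ΣQC/ΣQ = (44.80·0.1400 + 1.030·36.90) / 45.83 = 44.28/45.83 = 0.9662 mg/L; combined flow 45.83 m³/s.
Travel time t = 9.3·1000 / 0.82 = 11340 s = 3.150 h.
Half-life 23.3 h → k = ln 2 / 23.3 = 0.02975 h⁻¹ = 0.7140 d⁻¹.
Decay over the reach: 0.9662·exp(−kt) = 0.9662·0.9105 = 0.8797 mg/L.
At the second outfall, C = (45.83·0.8797 + 5.600·4.100) / (45.83 + 5.600) = 1.230 mg/L.

1.23 mg/L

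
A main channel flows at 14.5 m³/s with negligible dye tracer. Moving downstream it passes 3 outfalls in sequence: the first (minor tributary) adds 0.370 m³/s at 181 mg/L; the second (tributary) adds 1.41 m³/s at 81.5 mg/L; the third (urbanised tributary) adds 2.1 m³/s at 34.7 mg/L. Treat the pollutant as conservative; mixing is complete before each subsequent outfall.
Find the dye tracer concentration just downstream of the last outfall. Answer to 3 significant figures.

13.9 mg/L

Below outfall 1: Q → 14.87 m³/s, C = (14.50·0 + 0.3700·181.0)/14.87 = 4.504 mg/L.
Below outfall 2: Q → 16.28 m³/s, C = (14.87·4.504 + 1.410·81.50)/16.28 = 11.17 mg/L.
Below outfall 3: Q → 18.38 m³/s, C = (16.28·11.17 + 2.100·34.70)/18.38 = 13.86 mg/L.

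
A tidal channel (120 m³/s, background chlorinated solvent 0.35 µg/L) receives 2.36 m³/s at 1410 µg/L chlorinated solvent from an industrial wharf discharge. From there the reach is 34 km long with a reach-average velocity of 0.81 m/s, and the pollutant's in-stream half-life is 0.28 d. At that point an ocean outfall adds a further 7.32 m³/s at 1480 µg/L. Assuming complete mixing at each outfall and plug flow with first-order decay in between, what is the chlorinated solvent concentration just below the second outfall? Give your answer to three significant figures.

91.3 µg/L

Conservation of mass: C = (120.0·0.3500 + 2.360·1410) / 122.4 = 3370/122.4 = 27.54 µg/L; combined flow 122.4 m³/s.
Travel time t = 34·1000 / 0.81 = 41980 s = 11.66 h.
Half-life 0.28 d → k = ln 2 / 0.28 = 2.476 d⁻¹.
Applying C = C₀e^(−kt): 27.54 × 0.3004 = 8.272 µg/L.
Second outfall: C = (122.4·8.272 + 7.320·1480)/129.7 = 91.35 µg/L.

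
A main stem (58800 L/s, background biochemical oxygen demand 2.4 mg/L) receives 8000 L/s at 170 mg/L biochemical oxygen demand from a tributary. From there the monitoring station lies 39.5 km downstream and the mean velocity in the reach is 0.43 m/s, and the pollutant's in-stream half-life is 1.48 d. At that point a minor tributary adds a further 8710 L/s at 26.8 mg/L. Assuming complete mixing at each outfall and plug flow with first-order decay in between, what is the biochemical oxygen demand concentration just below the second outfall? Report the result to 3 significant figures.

15.2 mg/L

After mixing, C = (58800·2.400 + 8000·170.0) / 66800 = 1501000/66800 = 22.47 mg/L; combined flow 66800 L/s.
Travel time t = 39.5·1000 / 0.43 = 91860 s = 25.52 h.
Half-life 1.48 d → k = ln 2 / 1.48 = 0.4683 d⁻¹.
After decay, C = 22.47 × e^(−kt) = 22.47 × 0.6078 = 13.66 mg/L.
At the second outfall, C = (66800·13.66 + 8710·26.80) / (66800 + 8710) = 15.17 mg/L.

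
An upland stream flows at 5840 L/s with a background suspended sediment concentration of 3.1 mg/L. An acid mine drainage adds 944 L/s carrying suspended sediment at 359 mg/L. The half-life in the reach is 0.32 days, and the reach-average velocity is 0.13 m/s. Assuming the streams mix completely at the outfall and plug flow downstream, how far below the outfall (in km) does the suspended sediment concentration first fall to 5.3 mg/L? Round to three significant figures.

Flow-weighted average: C = (5840·3.100 + 944.0·359.0) / 6784 = 357000/6784 = 52.62 mg/L.
Half-life 0.32 d → k = ln 2 / 0.32 = 2.166 d⁻¹.
Set 52.62·exp(−k·t) = 5.3 → t = ln(52.62/5.3)/k = 91560 s = 25.43 h.
Distance = v·t = 0.13·91560 = 11900 m = 11.90 km.

11.9 km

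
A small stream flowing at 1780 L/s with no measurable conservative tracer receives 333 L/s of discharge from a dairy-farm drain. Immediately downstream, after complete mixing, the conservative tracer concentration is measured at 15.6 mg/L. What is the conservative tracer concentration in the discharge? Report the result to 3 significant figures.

99.0 mg/L

Mass balance: 1780·0 + 333.0·Cₑ = 2113·15.60
→ Cₑ = (2113·15.60 − 1780·0) / 333.0 = 98.99 mg/L.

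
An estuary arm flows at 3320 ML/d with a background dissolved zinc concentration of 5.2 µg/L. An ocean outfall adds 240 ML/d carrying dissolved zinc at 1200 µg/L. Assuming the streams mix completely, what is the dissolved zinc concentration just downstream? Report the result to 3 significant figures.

85.7 µg/L

Mixed concentration C = ΣQC/ΣQ = (3320·5.200 + 240.0·1200) / 3560 = 305300/3560 = 85.75 µg/L.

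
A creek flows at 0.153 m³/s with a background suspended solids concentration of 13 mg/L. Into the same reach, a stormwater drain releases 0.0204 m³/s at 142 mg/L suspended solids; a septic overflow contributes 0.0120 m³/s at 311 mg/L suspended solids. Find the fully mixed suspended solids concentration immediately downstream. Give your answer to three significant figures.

46.5 mg/L

Mixed concentration C = ΣQC/ΣQ = (0.1530·13.00 + 0.02040·142.0 + 0.01200·311.0) / 0.1854 = 8.618/0.1854 = 46.48 mg/L.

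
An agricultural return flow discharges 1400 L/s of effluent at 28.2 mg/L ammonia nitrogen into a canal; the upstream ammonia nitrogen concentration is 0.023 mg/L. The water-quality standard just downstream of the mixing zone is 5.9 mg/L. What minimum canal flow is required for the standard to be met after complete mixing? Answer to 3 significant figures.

5310 L/s

Set C_mix = 5.9: (Q·0.02300 + 1400·28.20) / (Q + 1400) = 5.9
→ Q = 1400·(28.20 − 5.9)/(5.9 − 0.02300) = 5312 L/s.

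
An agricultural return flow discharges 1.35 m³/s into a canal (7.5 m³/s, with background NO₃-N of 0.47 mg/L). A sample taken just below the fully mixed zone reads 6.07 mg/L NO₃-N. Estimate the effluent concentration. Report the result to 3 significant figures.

Mass balance: 7.500·0.4700 + 1.350·Cₑ = 8.850·6.070
→ Cₑ = (8.850·6.070 − 7.500·0.4700) / 1.350 = 37.18 mg/L.

37.2 mg/L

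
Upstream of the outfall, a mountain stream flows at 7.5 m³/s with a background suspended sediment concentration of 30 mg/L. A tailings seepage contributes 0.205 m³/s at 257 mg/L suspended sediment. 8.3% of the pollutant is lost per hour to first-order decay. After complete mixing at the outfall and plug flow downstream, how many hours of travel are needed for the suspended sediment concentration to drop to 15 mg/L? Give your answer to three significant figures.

Flow-weighted average: C = (7.500·30.00 + 0.2050·257.0) / 7.705 = 277.7/7.705 = 36.04 mg/L.
8.3%/h lost → k = −ln(1 − 0.083) = 0.08665 h⁻¹.
36.04·exp(−k·t) = 15 → t = ln(36.04/15)/k = 36420 s = 10.12 h.

10.1 h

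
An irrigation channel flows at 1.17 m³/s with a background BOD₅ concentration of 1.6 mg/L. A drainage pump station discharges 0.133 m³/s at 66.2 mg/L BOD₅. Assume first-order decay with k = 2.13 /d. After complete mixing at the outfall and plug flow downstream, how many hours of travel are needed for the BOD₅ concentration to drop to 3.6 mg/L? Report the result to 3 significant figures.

9.27 h

Mass balance: C = (1.170·1.600 + 0.1330·66.20) / 1.303 = 10.68/1.303 = 8.194 mg/L.
8.194·exp(−k·t) = 3.6 → t = ln(8.194/3.6)/k = 33360 s = 9.267 h.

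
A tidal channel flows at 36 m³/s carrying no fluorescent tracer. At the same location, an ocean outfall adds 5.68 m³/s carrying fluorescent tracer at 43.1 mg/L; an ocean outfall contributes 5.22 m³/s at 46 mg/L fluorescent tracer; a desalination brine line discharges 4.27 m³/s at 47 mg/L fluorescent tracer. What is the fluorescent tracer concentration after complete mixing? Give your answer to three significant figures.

After mixing, C = (36.00·0 + 5.680·43.10 + 5.220·46.00 + 4.270·47.00) / 51.17 = 685.6/51.17 = 13.40 mg/L.

13.4 mg/L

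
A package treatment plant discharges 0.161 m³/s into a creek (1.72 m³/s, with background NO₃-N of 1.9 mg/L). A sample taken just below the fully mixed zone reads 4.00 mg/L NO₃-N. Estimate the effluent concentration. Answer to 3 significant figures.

Mass balance: 1.720·1.900 + 0.1610·Cₑ = 1.881·4.000
→ Cₑ = (1.881·4.000 − 1.720·1.900) / 0.1610 = 26.43 mg/L.

26.4 mg/L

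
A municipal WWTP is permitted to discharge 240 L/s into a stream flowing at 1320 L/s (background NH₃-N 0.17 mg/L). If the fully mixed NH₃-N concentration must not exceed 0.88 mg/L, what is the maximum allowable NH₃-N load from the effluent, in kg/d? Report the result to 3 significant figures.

99.2 kg/d

Mass balance at the limit: 1320·0.1700 + 240.0·Cₑ = 1560·0.88 → Cₑ = 4.785 mg/L.
240.0 L/s = 0.2400 m³/s. Load = 0.2400 m³/s × 4.785 g/m³ × 86 400 s/d = 99.22 kg/d.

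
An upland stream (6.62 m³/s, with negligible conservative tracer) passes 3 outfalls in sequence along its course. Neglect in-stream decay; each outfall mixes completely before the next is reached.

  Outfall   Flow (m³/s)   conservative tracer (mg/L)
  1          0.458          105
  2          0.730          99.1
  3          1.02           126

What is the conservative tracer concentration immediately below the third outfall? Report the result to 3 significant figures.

Outfall 1: combined Q = 7.078 m³/s; C = (6.620·0 + 0.4580·105.0)/7.078 = 6.794 mg/L.
Outfall 2: combined Q = 7.808 m³/s; C = (7.078·6.794 + 0.7300·99.10)/7.808 = 15.42 mg/L.
Outfall 3: combined Q = 8.828 m³/s; C = (7.808·15.42 + 1.020·126.0)/8.828 = 28.20 mg/L.

28.2 mg/L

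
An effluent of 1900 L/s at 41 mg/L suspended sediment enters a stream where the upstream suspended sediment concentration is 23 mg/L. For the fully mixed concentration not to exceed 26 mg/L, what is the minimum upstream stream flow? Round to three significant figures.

Set C_mix = 26: (Q·23.00 + 1900·41.00) / (Q + 1900) = 26
→ Q = 1900·(41.00 − 26)/(26 − 23.00) = 9500 L/s.

9500 L/s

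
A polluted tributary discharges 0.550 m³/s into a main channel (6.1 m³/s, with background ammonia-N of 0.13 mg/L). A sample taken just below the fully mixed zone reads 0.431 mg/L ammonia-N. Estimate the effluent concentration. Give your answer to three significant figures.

3.77 mg/L

Mass balance: 6.100·0.1300 + 0.5500·Cₑ = 6.650·0.4310
→ Cₑ = (6.650·0.4310 − 6.100·0.1300) / 0.5500 = 3.769 mg/L.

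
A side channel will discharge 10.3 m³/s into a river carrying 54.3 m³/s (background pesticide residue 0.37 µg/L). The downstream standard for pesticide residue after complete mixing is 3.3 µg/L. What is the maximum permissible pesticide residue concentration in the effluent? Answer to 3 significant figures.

At the limit, (Qr·Cr + Qe·Cₑ)/(Qr + Qe) = 3.3:
Cₑ = (64.60·3.3 − 54.30·0.3700) / 10.30 = 18.75 µg/L.

18.7 µg/L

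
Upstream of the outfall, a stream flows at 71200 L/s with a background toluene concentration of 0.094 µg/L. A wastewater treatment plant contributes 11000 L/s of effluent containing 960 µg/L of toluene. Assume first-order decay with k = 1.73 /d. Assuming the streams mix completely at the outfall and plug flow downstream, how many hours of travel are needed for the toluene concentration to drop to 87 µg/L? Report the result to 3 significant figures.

5.42 h

After mixing, C = (71200·0.09400 + 11000·960.0) / 82200 = 10570000/82200 = 128.5 µg/L.
128.5·exp(−k·t) = 87 → t = ln(128.5/87)/k = 19500 s = 5.416 h.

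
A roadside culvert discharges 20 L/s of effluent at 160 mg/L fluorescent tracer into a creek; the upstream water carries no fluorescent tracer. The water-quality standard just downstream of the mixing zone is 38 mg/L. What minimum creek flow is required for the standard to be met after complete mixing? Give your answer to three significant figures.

64.2 L/s

Set C_mix = 38: (Q·0 + 20.00·160.0) / (Q + 20.00) = 38
→ Q = 20.00·(160.0 − 38)/(38 − 0) = 64.21 L/s.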